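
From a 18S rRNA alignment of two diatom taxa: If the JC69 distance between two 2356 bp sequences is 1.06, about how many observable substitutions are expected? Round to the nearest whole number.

1337

Invert JC69: p = (3/4)(1 − e^(−4d/3)) = 0.75 × (1 − e^(-1.413333)) = 0.75 × (1 − 0.243331) = 0.567502.
Expected differing sites = pL ≈ 0.567502 × 2356 = 1337.034712 ≈ 1337.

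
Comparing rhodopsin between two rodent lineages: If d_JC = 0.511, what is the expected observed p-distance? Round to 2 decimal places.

0.37

p = (3/4)(1 − e^(−4d/3)) = 0.75 × (1 − e^(-0.681333)) = 0.75 × (1 − 0.505942) = 0.370544.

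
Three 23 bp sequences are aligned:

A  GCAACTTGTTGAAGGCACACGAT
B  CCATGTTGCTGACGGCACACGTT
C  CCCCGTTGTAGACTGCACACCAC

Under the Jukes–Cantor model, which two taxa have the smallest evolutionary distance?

A–B: 6/23 differ, p = 0.261, d = 0.321.
A–C: 9/23 differ, p = 0.391, d = 0.553.
B–C: 8/23 differ, p = 0.348, d = 0.467.
The smallest distance is between A and B.

A and B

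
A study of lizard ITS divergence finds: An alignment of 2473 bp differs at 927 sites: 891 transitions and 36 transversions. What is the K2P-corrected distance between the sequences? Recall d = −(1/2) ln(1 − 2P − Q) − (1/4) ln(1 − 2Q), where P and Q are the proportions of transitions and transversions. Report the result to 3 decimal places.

P = 891/2473 ≈ 0.360291 and Q = 36/2473 ≈ 0.014557.
Under the Kimura two-parameter model, d = −½ ln(1 − 2P − Q) − ¼ ln(1 − 2Q).
1 − 2P − Q = 0.264861, giving −½ ln(0.264861) = 0.664275.
1 − 2Q = 0.970886, giving −¼ ln(0.970886) = 0.007387.
d = 0.664275 + 0.007387 = 0.671662.

0.672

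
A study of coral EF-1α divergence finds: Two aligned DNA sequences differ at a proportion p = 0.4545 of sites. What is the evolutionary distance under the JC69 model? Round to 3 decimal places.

d = −(3/4) ln(1 − 4p/3) = −0.75 ln(1 − 0.606) = −0.75 ln(0.394)
  = −0.75 × (-0.931404) = 0.698553 substitutions/site.

0.699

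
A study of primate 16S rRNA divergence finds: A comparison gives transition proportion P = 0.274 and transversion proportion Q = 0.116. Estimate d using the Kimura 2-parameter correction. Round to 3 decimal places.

Under the Kimura two-parameter model, d = −½ ln(1 − 2P − Q) − ¼ ln(1 − 2Q).
1 − 2P − Q = 0.336, giving −½ ln(0.336) = 0.545322.
1 − 2Q = 0.768, giving −¼ ln(0.768) = 0.065991.
d = 0.545322 + 0.065991 = 0.611313.

0.611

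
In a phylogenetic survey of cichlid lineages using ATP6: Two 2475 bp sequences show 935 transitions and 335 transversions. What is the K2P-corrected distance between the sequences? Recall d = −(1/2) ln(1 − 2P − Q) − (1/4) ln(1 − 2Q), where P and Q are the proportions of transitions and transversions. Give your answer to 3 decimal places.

P = 935/2475 ≈ 0.377778 and Q = 335/2475 ≈ 0.135354.
Under the Kimura two-parameter model, d = −½ ln(1 − 2P − Q) − ¼ ln(1 − 2Q).
1 − 2P − Q = 0.10909, giving −½ ln(0.10909) = 1.107791.
1 − 2Q = 0.729292, giving −¼ ln(0.729292) = 0.078920.
d = 1.107791 + 0.078920 = 1.186711.

1.187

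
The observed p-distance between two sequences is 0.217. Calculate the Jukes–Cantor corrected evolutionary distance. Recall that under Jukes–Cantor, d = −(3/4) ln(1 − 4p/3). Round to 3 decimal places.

0.256

d = −(3/4) ln(1 − 4p/3) = −0.75 ln(1 − 0.289333) = −0.75 ln(0.710667)
  = −0.75 × (-0.341551) = 0.256163 substitutions/site.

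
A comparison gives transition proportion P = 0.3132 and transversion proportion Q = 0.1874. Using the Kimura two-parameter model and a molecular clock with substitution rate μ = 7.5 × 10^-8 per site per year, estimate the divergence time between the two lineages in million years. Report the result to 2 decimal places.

6.39

Under the Kimura two-parameter model, d = −½ ln(1 − 2P − Q) − ¼ ln(1 − 2Q).
1 − 2P − Q = 0.1862, giving −½ ln(0.1862) = 0.840467.
1 − 2Q = 0.6252, giving −¼ ln(0.6252) = 0.117421.
d = 0.840467 + 0.117421 = 0.957888.
Under a molecular clock d = 2μt, so t = d/(2μ) = 0.957888 / (2 × 7.5 × 10^-8) = 6.39 million years.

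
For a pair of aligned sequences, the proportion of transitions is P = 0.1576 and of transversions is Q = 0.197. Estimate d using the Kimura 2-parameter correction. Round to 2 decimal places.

0.48

Under the Kimura two-parameter model, d = −½ ln(1 − 2P − Q) − ¼ ln(1 − 2Q).
1 − 2P − Q = 0.4878, giving −½ ln(0.4878) = 0.358925.
1 − 2Q = 0.606, giving −¼ ln(0.606) = 0.125219.
d = 0.358925 + 0.125219 = 0.484144.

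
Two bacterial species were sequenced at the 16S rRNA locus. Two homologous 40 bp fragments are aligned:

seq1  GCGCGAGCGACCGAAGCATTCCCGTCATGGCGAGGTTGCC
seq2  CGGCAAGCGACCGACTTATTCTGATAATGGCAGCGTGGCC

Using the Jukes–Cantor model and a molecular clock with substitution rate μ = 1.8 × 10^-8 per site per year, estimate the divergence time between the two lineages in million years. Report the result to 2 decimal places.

13.10

The sequences differ at 14 of 40 sites, so p = 14/40 = 0.35.
d = −(3/4) ln(1 − 4p/3) = −0.75 ln(1 − 0.466667) = −0.75 ln(0.533333)
  = −0.75 × (-0.628609) = 0.471457 substitutions/site.
Under a molecular clock d = 2μt, so t = d/(2μ) = 0.471457 / (2 × 1.8 × 10^-8) = 13.10 million years.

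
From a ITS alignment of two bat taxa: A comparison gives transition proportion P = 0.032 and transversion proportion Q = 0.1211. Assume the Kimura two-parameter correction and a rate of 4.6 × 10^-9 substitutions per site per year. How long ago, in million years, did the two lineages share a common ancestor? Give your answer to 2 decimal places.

Under the Kimura two-parameter model, d = −½ ln(1 − 2P − Q) − ¼ ln(1 − 2Q).
1 − 2P − Q = 0.8149, giving −½ ln(0.8149) = 0.102345.
1 − 2Q = 0.7578, giving −¼ ln(0.7578) = 0.069334.
d = 0.102345 + 0.069334 = 0.171679.
Under a molecular clock d = 2μt, so t = d/(2μ) = 0.171679 / (2 × 4.6 × 10^-9) = 18.66 million years.

18.66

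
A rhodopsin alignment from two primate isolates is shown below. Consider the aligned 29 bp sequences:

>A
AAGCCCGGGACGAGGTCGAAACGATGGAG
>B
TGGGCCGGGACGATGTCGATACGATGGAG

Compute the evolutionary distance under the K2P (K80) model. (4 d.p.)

0.1966

Of 29 sites, 1 differences are transitions and 4 are transversions, so P = 1/29 ≈ 0.034483 and Q = 4/29 ≈ 0.137931.
Under the Kimura two-parameter model, d = −½ ln(1 − 2P − Q) − ¼ ln(1 − 2Q).
1 − 2P − Q = 0.793103, giving −½ ln(0.793103) = 0.115901.
1 − 2Q = 0.724138, giving −¼ ln(0.724138) = 0.080693.
d = 0.115901 + 0.080693 = 0.196594.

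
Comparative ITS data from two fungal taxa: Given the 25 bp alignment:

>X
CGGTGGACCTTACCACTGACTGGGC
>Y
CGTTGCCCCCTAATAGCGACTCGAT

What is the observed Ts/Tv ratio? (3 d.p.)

0.833

Transitions are A↔G and C↔T; transversions are all other mismatches.
Transitions: 5. Transversions: 6.
R = 5/6 = 0.833333… ≈ 0.833 (to 3 d.p.).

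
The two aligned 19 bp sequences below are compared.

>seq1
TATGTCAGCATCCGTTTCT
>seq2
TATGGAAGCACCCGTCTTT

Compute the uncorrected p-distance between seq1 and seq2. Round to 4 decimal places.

The sequences differ at 5 of 19 positions (sites 5, 6, 11, 16, 18).
p = 5/19 = 0.263157… ≈ 0.2632 (to 4 d.p.).

0.2632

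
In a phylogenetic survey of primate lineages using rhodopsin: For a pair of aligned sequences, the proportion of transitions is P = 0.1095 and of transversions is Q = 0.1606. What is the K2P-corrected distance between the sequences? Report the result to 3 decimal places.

Under the Kimura two-parameter model, d = −½ ln(1 − 2P − Q) − ¼ ln(1 − 2Q).
1 − 2P − Q = 0.6204, giving −½ ln(0.6204) = 0.238695.
1 − 2Q = 0.6788, giving −¼ ln(0.6788) = 0.096857.
d = 0.238695 + 0.096857 = 0.335552.

0.336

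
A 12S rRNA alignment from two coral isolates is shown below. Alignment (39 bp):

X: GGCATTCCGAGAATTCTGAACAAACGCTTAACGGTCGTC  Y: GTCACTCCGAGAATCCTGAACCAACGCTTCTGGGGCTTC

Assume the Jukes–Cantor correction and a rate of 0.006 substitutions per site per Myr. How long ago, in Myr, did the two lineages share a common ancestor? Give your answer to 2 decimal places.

22.98

The sequences differ at 9 of 39 sites (2, 5, 15, 22, 30, 31, 32, 35, 37), so p = 9/39 ≈ 0.230769.
d = −(3/4) ln(1 − 4p/3) = −0.75 ln(1 − 0.307692) = −0.75 ln(0.692308)
  = −0.75 × (-0.367724) = 0.275793 substitutions/site.
Under a molecular clock d = 2μt, so t = d/(2μ) = 0.275793 / (2 × 0.006) = 22.98 Myr.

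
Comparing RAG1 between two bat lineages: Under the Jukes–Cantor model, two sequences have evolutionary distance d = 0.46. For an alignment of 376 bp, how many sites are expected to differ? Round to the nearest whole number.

Invert JC69: p = (3/4)(1 − e^(−4d/3)) = 0.75 × (1 − e^(-0.613333)) = 0.75 × (1 − 0.541543) = 0.343843.
Expected differing sites = pL ≈ 0.343843 × 376 = 129.284968 ≈ 129.

129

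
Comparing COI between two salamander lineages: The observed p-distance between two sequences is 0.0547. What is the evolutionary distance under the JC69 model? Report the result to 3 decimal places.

d = −(3/4) ln(1 − 4p/3) = −0.75 ln(1 − 0.072933) = −0.75 ln(0.927067)
  = −0.75 × (-0.075729) = 0.056797 substitutions/site.

0.057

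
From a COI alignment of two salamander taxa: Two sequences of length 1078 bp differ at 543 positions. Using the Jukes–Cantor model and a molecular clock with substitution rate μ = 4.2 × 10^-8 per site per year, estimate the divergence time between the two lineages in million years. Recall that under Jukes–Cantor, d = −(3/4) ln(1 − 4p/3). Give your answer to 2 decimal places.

p = 543/1078 ≈ 0.503711.
d = −(3/4) ln(1 − 4p/3) = −0.75 ln(1 − 0.671615) = −0.75 ln(0.328385)
  = −0.75 × (-1.113569) = 0.835177 substitutions/site.
Under a molecular clock d = 2μt, so t = d/(2μ) = 0.835177 / (2 × 4.2 × 10^-8) = 9.94 million years.

9.94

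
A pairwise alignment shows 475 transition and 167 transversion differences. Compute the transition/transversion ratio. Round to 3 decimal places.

R = 475/167 = 2.844311… ≈ 2.844 (to 3 d.p.).

2.844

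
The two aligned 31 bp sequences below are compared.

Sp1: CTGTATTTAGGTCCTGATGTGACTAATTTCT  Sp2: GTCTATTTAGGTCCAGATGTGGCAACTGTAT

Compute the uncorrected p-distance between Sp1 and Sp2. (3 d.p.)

0.258

The sequences differ at 8 of 31 positions (sites 1, 3, 15, 22, 24, 26, 28, 30).
p = 8/31 = 0.258064… ≈ 0.258 (to 3 d.p.).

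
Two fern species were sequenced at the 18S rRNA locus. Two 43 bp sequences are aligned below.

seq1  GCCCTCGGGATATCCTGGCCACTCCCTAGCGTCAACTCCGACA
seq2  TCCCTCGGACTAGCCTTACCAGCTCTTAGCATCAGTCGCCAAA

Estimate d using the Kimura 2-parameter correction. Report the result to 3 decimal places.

0.580

Of 43 sites, 9 differences are transitions and 8 are transversions, so P = 9/43 ≈ 0.209302 and Q = 8/43 ≈ 0.186047.
Under the Kimura two-parameter model, d = −½ ln(1 − 2P − Q) − ¼ ln(1 − 2Q).
1 − 2P − Q = 0.395349, giving −½ ln(0.395349) = 0.463993.
1 − 2Q = 0.627906, giving −¼ ln(0.627906) = 0.116341.
d = 0.463993 + 0.116341 = 0.580334.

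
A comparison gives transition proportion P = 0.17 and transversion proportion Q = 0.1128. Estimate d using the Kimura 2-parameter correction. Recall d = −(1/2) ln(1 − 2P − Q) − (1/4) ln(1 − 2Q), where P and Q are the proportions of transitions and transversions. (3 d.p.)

Under the Kimura two-parameter model, d = −½ ln(1 − 2P − Q) − ¼ ln(1 − 2Q).
1 − 2P − Q = 0.5472, giving −½ ln(0.5472) = 0.301470.
1 − 2Q = 0.7744, giving −¼ ln(0.7744) = 0.063917.
d = 0.301470 + 0.063917 = 0.365387.

0.365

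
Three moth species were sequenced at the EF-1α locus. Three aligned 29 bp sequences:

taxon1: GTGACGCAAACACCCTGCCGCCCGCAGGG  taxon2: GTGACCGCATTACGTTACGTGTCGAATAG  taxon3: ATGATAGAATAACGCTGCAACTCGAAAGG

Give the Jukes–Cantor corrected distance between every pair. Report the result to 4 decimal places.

taxon1–taxon2: 15/29 sites differ → p ≈ 0.517241, d = −0.75 ln(1 − 0.689655) = 0.877553 ≈ 0.8776.
taxon1–taxon3: 12/29 sites differ → p ≈ 0.413793, d = −0.75 ln(1 − 0.551724) = 0.601760 ≈ 0.6018.
taxon2–taxon3: 12/29 sites differ → p ≈ 0.413793, d = −0.75 ln(1 − 0.551724) = 0.601760 ≈ 0.6018.

d(taxon1,taxon2) = 0.8776, d(taxon1,taxon3) = 0.6018, d(taxon2,taxon3) = 0.6018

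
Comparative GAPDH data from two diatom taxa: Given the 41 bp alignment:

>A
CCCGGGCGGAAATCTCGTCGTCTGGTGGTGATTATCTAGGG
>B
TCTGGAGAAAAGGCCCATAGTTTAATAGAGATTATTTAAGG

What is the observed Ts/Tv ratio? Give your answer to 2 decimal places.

3.50

Transitions are A↔G and C↔T; transversions are all other mismatches.
Transitions: 14. Transversions: 4.
R = 14/4 = 3.50.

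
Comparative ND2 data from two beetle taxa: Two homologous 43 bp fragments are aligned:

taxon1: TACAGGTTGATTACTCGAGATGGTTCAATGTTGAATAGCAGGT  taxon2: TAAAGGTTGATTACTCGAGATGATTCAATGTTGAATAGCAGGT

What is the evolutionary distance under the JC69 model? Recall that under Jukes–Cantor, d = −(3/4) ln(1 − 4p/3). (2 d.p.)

0.05

The sequences differ at 2 of 43 sites (3, 23), so p = 2/43 ≈ 0.046512.
d = −(3/4) ln(1 − 4p/3) = −0.75 ln(1 − 0.062016) = −0.75 ln(0.937984)
  = −0.75 × (-0.064022) = 0.048017 substitutions/site.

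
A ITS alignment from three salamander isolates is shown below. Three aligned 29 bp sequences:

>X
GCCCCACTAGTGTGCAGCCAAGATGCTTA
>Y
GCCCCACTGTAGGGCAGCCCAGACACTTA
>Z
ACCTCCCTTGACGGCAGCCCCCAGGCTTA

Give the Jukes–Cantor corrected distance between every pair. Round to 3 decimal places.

X–Y: 7/29 sites differ → p ≈ 0.241379, d = −0.75 ln(1 − 0.321839) = 0.291278 ≈ 0.291.
X–Z: 11/29 sites differ → p ≈ 0.37931, d = −0.75 ln(1 − 0.505747) = 0.528531 ≈ 0.529.
Y–Z: 10/29 sites differ → p ≈ 0.344828, d = −0.75 ln(1 − 0.459771) = 0.461822 ≈ 0.462.

d(X,Y) = 0.291, d(X,Z) = 0.529, d(Y,Z) = 0.462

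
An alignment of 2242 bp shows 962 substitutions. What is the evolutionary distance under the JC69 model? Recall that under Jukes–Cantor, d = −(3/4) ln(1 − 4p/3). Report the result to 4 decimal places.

0.6367

p = 962/2242 ≈ 0.429081.
d = −(3/4) ln(1 − 4p/3) = −0.75 ln(1 − 0.572108) = −0.75 ln(0.427892)
  = −0.75 × (-0.848884) = 0.636663 substitutions/site.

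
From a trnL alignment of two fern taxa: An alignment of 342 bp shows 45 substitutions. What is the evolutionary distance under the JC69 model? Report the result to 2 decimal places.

0.14

p = 45/342 ≈ 0.131579.
d = −(3/4) ln(1 − 4p/3) = −0.75 ln(1 − 0.175439) = −0.75 ln(0.824561)
  = −0.75 × (-0.192904) = 0.144678 substitutions/site.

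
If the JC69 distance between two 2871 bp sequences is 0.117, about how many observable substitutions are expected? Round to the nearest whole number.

311

Invert JC69: p = (3/4)(1 − e^(−4d/3)) = 0.75 × (1 − e^(-0.156)) = 0.75 × (1 − 0.855559) = 0.108331.
Expected differing sites = pL ≈ 0.108331 × 2871 = 311.018301 ≈ 311.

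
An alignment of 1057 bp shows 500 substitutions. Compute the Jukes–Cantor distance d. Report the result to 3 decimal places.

p = 500/1057 ≈ 0.473037.
d = −(3/4) ln(1 − 4p/3) = −0.75 ln(1 − 0.630716) = −0.75 ln(0.369284)
  = −0.75 × (-0.996189) = 0.747142 substitutions/site.

0.747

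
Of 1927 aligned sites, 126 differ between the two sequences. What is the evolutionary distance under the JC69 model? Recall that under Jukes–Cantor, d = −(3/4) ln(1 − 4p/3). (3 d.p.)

0.068

p = 126/1927 ≈ 0.065387.
d = −(3/4) ln(1 − 4p/3) = −0.75 ln(1 − 0.087183) = −0.75 ln(0.912817)
  = −0.75 × (-0.091220) = 0.068415 substitutions/site.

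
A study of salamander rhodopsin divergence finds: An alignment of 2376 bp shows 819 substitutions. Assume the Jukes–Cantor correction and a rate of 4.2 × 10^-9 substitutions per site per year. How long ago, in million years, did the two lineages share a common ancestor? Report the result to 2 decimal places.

p = 819/2376 ≈ 0.344697.
d = −(3/4) ln(1 − 4p/3) = −0.75 ln(1 − 0.459596) = −0.75 ln(0.540404)
  = −0.75 × (-0.615438) = 0.461579 substitutions/site.
Under a molecular clock d = 2μt, so t = d/(2μ) = 0.461579 / (2 × 4.2 × 10^-9) = 54.95 million years.

54.95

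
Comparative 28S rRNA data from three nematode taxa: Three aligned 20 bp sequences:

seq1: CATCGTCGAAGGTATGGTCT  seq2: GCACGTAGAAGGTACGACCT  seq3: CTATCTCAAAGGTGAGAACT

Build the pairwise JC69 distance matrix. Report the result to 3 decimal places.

seq1–seq2: 7/20 sites differ → p = 0.35, d = −0.75 ln(1 − 0.466667) = 0.471457 ≈ 0.471.
seq1–seq3: 9/20 sites differ → p = 0.45, d = −0.75 ln(1 − 0.6) = 0.687218 ≈ 0.687.
seq2–seq3: 9/20 sites differ → p = 0.45, d = −0.75 ln(1 − 0.6) = 0.687218 ≈ 0.687.

d(seq1,seq2) = 0.471, d(seq1,seq3) = 0.687, d(seq2,seq3) = 0.687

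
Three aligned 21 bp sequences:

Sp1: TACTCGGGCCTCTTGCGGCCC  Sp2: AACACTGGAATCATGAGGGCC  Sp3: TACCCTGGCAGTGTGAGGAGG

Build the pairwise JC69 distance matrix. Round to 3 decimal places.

d(Sp1,Sp2) = 0.532, d(Sp1,Sp3) = 0.756, d(Sp2,Sp3) = 0.635

Sp1–Sp2: 8/21 sites differ → p ≈ 0.380952, d = −0.75 ln(1 − 0.507936) = 0.531860 ≈ 0.532.
Sp1–Sp3: 10/21 sites differ → p ≈ 0.47619, d = −0.75 ln(1 − 0.63492) = 0.755729 ≈ 0.756.
Sp2–Sp3: 9/21 sites differ → p ≈ 0.428571, d = −0.75 ln(1 − 0.571428) = 0.635472 ≈ 0.635.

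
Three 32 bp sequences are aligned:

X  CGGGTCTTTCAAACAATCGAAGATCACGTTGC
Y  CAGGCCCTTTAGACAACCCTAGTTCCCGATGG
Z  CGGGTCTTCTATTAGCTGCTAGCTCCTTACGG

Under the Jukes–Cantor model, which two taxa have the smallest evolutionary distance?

X–Y: 12/32 differ, p = 0.375, d = 0.520.
X–Z: 17/32 differ, p = 0.531, d = 0.924.
Y–Z: 15/32 differ, p = 0.469, d = 0.736.
The smallest distance is between X and Y.

X and Y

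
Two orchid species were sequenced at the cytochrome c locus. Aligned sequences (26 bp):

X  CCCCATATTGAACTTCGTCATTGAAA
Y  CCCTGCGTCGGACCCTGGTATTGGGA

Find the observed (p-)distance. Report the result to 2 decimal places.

The sequences differ at 13 of 26 positions.
p = 13/26 = 0.50.

0.50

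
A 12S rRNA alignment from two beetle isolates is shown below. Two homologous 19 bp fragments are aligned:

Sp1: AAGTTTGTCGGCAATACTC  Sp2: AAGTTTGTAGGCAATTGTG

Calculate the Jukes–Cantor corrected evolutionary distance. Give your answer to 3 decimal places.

0.247

The sequences differ at 4 of 19 sites (9, 16, 17, 19), so p = 4/19 ≈ 0.210526.
d = −(3/4) ln(1 − 4p/3) = −0.75 ln(1 − 0.280701) = −0.75 ln(0.719299)
  = −0.75 × (-0.329478) = 0.247109 substitutions/site.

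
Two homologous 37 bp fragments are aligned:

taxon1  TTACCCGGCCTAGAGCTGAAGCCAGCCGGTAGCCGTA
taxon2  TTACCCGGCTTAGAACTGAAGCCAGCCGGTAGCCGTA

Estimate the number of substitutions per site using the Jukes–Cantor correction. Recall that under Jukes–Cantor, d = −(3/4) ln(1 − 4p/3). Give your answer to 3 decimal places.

The sequences differ at 2 of 37 sites (10, 15), so p = 2/37 ≈ 0.054054.
d = −(3/4) ln(1 − 4p/3) = −0.75 ln(1 − 0.072072) = −0.75 ln(0.927928)
  = −0.75 × (-0.074801) = 0.056101 substitutions/site.

0.056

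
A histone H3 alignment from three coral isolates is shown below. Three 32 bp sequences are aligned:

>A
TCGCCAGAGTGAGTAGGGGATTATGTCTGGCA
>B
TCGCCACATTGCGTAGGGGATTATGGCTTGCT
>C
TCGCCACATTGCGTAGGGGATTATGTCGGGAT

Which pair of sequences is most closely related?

B and C

A–B: 6/32 differ, p = 0.188, d = 0.216.
A–C: 6/32 differ, p = 0.188, d = 0.216.
B–C: 4/32 differ, p = 0.125, d = 0.137.
The smallest distance is between B and C.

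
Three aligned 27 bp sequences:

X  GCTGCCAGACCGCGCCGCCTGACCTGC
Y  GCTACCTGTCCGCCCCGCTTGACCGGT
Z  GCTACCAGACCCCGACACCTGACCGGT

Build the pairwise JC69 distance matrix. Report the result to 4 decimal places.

X–Y: 7/27 sites differ → p ≈ 0.259259, d = −0.75 ln(1 − 0.345679) = 0.318118 ≈ 0.3181.
X–Z: 6/27 sites differ → p ≈ 0.222222, d = −0.75 ln(1 − 0.296296) = 0.263548 ≈ 0.2635.
Y–Z: 7/27 sites differ → p ≈ 0.259259, d = −0.75 ln(1 − 0.345679) = 0.318118 ≈ 0.3181.

d(X,Y) = 0.3181, d(X,Z) = 0.2635, d(Y,Z) = 0.3181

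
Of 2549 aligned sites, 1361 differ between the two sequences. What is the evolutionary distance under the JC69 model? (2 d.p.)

p = 1361/2549 ≈ 0.533935.
d = −(3/4) ln(1 − 4p/3) = −0.75 ln(1 − 0.711913) = −0.75 ln(0.288087)
  = −0.75 × (-1.244493) = 0.933370 substitutions/site.

0.93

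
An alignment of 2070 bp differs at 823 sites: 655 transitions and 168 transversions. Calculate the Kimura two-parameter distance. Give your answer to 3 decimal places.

P = 655/2070 ≈ 0.316425 and Q = 168/2070 ≈ 0.081159.
Under the Kimura two-parameter model, d = −½ ln(1 − 2P − Q) − ¼ ln(1 − 2Q).
1 − 2P − Q = 0.285991, giving −½ ln(0.285991) = 0.625897.
1 − 2Q = 0.837682, giving −¼ ln(0.837682) = 0.044279.
d = 0.625897 + 0.044279 = 0.670176.

0.670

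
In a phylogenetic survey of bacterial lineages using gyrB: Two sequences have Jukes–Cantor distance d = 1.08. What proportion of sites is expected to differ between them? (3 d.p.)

p = (3/4)(1 − e^(−4d/3)) = 0.75 × (1 − e^(-1.44)) = 0.75 × (1 − 0.236928) = 0.572304.

0.572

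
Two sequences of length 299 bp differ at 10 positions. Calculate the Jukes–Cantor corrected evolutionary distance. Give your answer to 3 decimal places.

0.034

p = 10/299 ≈ 0.033445.
d = −(3/4) ln(1 − 4p/3) = −0.75 ln(1 − 0.044593) = −0.75 ln(0.955407)
  = −0.75 × (-0.045618) = 0.034214 substitutions/site.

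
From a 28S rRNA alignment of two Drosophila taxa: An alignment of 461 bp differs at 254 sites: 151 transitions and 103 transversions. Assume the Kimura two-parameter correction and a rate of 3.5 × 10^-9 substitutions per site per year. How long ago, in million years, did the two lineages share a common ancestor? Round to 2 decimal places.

171.72

P = 151/461 ≈ 0.327549 and Q = 103/461 ≈ 0.223427.
Under the Kimura two-parameter model, d = −½ ln(1 − 2P − Q) − ¼ ln(1 − 2Q).
1 − 2P − Q = 0.121475, giving −½ ln(0.121475) = 1.054023.
1 − 2Q = 0.553146, giving −¼ ln(0.553146) = 0.148033.
d = 1.054023 + 0.148033 = 1.202056.
Under a molecular clock d = 2μt, so t = d/(2μ) = 1.202056 / (2 × 3.5 × 10^-9) = 171.72 million years.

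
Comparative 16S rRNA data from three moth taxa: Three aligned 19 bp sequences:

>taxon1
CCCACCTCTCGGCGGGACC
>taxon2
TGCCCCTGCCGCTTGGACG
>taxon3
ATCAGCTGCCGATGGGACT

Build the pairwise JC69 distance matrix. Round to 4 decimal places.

d(taxon1,taxon2) = 0.7489, d(taxon1,taxon3) = 0.6181, d(taxon2,taxon3) = 0.5068

taxon1–taxon2: 9/19 sites differ → p ≈ 0.473684, d = −0.75 ln(1 − 0.631579) = 0.748897 ≈ 0.7489.
taxon1–taxon3: 8/19 sites differ → p ≈ 0.421053, d = −0.75 ln(1 − 0.561404) = 0.618132 ≈ 0.6181.
taxon2–taxon3: 7/19 sites differ → p ≈ 0.368421, d = −0.75 ln(1 − 0.491228) = 0.506816 ≈ 0.5068.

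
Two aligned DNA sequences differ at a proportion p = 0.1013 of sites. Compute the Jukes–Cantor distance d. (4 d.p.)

d = −(3/4) ln(1 − 4p/3) = −0.75 ln(1 − 0.135067) = −0.75 ln(0.864933)
  = −0.75 × (-0.145103) = 0.108827 substitutions/site.

0.1088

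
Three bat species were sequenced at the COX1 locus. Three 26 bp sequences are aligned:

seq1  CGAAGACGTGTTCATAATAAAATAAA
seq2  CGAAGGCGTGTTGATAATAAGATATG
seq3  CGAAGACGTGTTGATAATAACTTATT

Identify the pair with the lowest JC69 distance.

seq2 and seq3

seq1–seq2: 5/26 differ, p = 0.192, d = 0.222.
seq1–seq3: 5/26 differ, p = 0.192, d = 0.222.
seq2–seq3: 4/26 differ, p = 0.154, d = 0.172.
The smallest distance is between seq2 and seq3.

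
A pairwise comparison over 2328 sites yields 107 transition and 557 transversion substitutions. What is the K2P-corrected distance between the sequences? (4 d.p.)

P = 107/2328 ≈ 0.045962 and Q = 557/2328 ≈ 0.239261.
Under the Kimura two-parameter model, d = −½ ln(1 − 2P − Q) − ¼ ln(1 − 2Q).
1 − 2P − Q = 0.668815, giving −½ ln(0.668815) = 0.201124.
1 − 2Q = 0.521478, giving −¼ ln(0.521478) = 0.162772.
d = 0.201124 + 0.162772 = 0.363896.

0.3639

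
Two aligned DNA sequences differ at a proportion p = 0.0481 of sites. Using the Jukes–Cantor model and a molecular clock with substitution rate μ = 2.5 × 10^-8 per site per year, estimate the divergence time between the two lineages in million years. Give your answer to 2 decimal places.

0.99

d = −(3/4) ln(1 − 4p/3) = −0.75 ln(1 − 0.064133) = −0.75 ln(0.935867)
  = −0.75 × (-0.066282) = 0.049712 substitutions/site.
Under a molecular clock d = 2μt, so t = d/(2μ) = 0.049712 / (2 × 2.5 × 10^-8) = 0.99 million years.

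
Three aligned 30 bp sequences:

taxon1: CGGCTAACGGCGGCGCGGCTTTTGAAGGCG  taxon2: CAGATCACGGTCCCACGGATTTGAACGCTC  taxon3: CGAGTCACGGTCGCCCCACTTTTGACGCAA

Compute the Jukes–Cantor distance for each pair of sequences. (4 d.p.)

taxon1–taxon2: 14/30 sites differ → p ≈ 0.466667, d = −0.75 ln(1 − 0.622223) = 0.730088 ≈ 0.7301.
taxon1–taxon3: 12/30 sites differ → p = 0.4, d = −0.75 ln(1 − 0.533333) = 0.571605 ≈ 0.5716.
taxon2–taxon3: 12/30 sites differ → p = 0.4, d = −0.75 ln(1 − 0.533333) = 0.571605 ≈ 0.5716.

d(taxon1,taxon2) = 0.7301, d(taxon1,taxon3) = 0.5716, d(taxon2,taxon3) = 0.5716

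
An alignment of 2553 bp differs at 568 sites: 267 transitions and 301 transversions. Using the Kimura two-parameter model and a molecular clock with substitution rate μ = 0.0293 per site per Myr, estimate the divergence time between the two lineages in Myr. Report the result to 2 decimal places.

4.53

P = 267/2553 ≈ 0.104583 and Q = 301/2553 ≈ 0.117901.
Under the Kimura two-parameter model, d = −½ ln(1 − 2P − Q) − ¼ ln(1 − 2Q).
1 − 2P − Q = 0.672933, giving −½ ln(0.672933) = 0.198055.
1 − 2Q = 0.764198, giving −¼ ln(0.764198) = 0.067232.
d = 0.198055 + 0.067232 = 0.265287.
Under a molecular clock d = 2μt, so t = d/(2μ) = 0.265287 / (2 × 0.0293) = 4.53 Myr.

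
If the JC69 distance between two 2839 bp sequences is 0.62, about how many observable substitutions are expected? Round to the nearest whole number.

1198

Invert JC69: p = (3/4)(1 − e^(−4d/3)) = 0.75 × (1 − e^(-0.826667)) = 0.75 × (1 − 0.437505) = 0.421871.
Expected differing sites = pL ≈ 0.421871 × 2839 = 1197.691769 ≈ 1198.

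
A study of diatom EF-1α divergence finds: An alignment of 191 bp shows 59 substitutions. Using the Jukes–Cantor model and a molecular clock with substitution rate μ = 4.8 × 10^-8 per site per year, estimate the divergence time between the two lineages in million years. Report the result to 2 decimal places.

p = 59/191 ≈ 0.308901.
d = −(3/4) ln(1 − 4p/3) = −0.75 ln(1 − 0.411868) = −0.75 ln(0.588132)
  = −0.75 × (-0.530804) = 0.398103 substitutions/site.
Under a molecular clock d = 2μt, so t = d/(2μ) = 0.398103 / (2 × 4.8 × 10^-8) = 4.15 million years.

4.15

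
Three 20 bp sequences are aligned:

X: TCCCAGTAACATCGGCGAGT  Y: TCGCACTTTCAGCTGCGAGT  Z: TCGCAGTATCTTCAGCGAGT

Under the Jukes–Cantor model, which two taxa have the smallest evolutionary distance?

X and Z

X–Y: 6/20 differ, p = 0.300, d = 0.383.
X–Z: 4/20 differ, p = 0.200, d = 0.233.
Y–Z: 5/20 differ, p = 0.250, d = 0.304.
The smallest distance is between X and Z.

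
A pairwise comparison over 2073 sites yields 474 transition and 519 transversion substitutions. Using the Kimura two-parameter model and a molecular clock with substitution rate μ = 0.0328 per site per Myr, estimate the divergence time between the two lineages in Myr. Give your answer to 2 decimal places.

P = 474/2073 ≈ 0.228654 and Q = 519/2073 ≈ 0.250362.
Under the Kimura two-parameter model, d = −½ ln(1 − 2P − Q) − ¼ ln(1 − 2Q).
1 − 2P − Q = 0.29233, giving −½ ln(0.29233) = 0.614936.
1 − 2Q = 0.499276, giving −¼ ln(0.499276) = 0.173649.
d = 0.614936 + 0.173649 = 0.788585.
Under a molecular clock d = 2μt, so t = d/(2μ) = 0.788585 / (2 × 0.0328) = 12.02 Myr.

12.02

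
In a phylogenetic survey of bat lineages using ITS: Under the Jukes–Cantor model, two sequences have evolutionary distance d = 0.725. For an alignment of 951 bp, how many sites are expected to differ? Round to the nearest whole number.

Invert JC69: p = (3/4)(1 − e^(−4d/3)) = 0.75 × (1 − e^(-0.966667)) = 0.75 × (1 − 0.380349) = 0.464738.
Expected differing sites = pL ≈ 0.464738 × 951 = 441.965838 ≈ 442.

442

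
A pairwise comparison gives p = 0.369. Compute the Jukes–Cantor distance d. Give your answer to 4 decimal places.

d = −(3/4) ln(1 − 4p/3) = −0.75 ln(1 − 0.492) = −0.75 ln(0.508)
  = −0.75 × (-0.677274) = 0.507956 substitutions/site.

0.5080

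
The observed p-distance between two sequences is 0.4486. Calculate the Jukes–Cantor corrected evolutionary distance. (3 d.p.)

d = −(3/4) ln(1 − 4p/3) = −0.75 ln(1 − 0.598133) = −0.75 ln(0.401867)
  = −0.75 × (-0.911634) = 0.683726 substitutions/site.

0.684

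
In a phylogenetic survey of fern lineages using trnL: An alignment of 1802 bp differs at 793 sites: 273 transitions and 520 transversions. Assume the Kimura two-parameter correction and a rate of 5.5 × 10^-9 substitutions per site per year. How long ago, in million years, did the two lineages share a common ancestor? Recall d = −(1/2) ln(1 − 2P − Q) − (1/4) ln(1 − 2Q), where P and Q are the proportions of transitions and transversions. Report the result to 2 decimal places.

60.26

P = 273/1802 ≈ 0.151498 and Q = 520/1802 ≈ 0.288568.
Under the Kimura two-parameter model, d = −½ ln(1 − 2P − Q) − ¼ ln(1 − 2Q).
1 − 2P − Q = 0.408436, giving −½ ln(0.408436) = 0.447710.
1 − 2Q = 0.422864, giving −¼ ln(0.422864) = 0.215176.
d = 0.447710 + 0.215176 = 0.662886.
Under a molecular clock d = 2μt, so t = d/(2μ) = 0.662886 / (2 × 5.5 × 10^-9) = 60.26 million years.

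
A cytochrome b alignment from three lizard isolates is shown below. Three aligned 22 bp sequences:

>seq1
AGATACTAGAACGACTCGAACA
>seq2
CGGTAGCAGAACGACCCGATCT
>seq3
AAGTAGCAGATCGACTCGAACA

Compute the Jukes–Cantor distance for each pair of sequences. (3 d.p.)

d(seq1,seq2) = 0.414, d(seq1,seq3) = 0.271, d(seq2,seq3) = 0.339

seq1–seq2: 7/22 sites differ → p ≈ 0.318182, d = −0.75 ln(1 − 0.424243) = 0.414052 ≈ 0.414.
seq1–seq3: 5/22 sites differ → p ≈ 0.227273, d = −0.75 ln(1 − 0.303031) = 0.270761 ≈ 0.271.
seq2–seq3: 6/22 sites differ → p ≈ 0.272727, d = −0.75 ln(1 − 0.363636) = 0.338988 ≈ 0.339.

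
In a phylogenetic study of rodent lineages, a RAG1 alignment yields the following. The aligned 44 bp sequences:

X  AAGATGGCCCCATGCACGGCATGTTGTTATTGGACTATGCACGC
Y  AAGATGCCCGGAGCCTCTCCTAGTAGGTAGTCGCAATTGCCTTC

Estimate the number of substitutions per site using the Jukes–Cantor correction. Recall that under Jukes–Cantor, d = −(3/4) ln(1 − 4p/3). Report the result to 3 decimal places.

0.759

The sequences differ at 21 of 44 sites, so p = 21/44 ≈ 0.477273.
d = −(3/4) ln(1 − 4p/3) = −0.75 ln(1 − 0.636364) = −0.75 ln(0.363636)
  = −0.75 × (-1.011602) = 0.758702 substitutions/site.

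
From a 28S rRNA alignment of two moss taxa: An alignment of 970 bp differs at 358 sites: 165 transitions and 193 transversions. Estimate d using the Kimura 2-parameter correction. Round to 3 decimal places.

P = 165/970 ≈ 0.170103 and Q = 193/970 ≈ 0.198969.
Under the Kimura two-parameter model, d = −½ ln(1 − 2P − Q) − ¼ ln(1 − 2Q).
1 − 2P − Q = 0.460825, giving −½ ln(0.460825) = 0.387368.
1 − 2Q = 0.602062, giving −¼ ln(0.602062) = 0.126849.
d = 0.387368 + 0.126849 = 0.514217.

0.514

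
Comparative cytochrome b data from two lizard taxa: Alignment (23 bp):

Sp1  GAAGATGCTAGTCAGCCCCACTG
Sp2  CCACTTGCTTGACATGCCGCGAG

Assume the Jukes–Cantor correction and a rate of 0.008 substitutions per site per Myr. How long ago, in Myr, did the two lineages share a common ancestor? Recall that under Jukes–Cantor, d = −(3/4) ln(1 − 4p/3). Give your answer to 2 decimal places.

55.76

The sequences differ at 12 of 23 sites, so p = 12/23 ≈ 0.521739.
d = −(3/4) ln(1 − 4p/3) = −0.75 ln(1 − 0.695652) = −0.75 ln(0.304348)
  = −0.75 × (-1.189583) = 0.892187 substitutions/site.
Under a molecular clock d = 2μt, so t = d/(2μ) = 0.892187 / (2 × 0.008) = 55.76 Myr.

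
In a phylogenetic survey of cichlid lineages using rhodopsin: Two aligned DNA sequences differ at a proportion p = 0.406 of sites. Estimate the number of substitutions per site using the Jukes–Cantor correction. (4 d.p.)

0.5846

d = −(3/4) ln(1 − 4p/3) = −0.75 ln(1 − 0.541333) = −0.75 ln(0.458667)
  = −0.75 × (-0.779431) = 0.584573 substitutions/site.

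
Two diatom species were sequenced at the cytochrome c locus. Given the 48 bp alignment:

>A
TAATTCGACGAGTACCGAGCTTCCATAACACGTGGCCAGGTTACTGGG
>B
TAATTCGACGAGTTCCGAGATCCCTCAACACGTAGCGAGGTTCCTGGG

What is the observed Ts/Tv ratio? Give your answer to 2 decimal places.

Transitions are A↔G and C↔T; transversions are all other mismatches.
Transitions: 3. Transversions: 5.
R = 3/5 = 0.60.

0.60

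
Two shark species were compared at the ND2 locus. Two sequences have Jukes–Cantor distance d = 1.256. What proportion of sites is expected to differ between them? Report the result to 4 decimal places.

p = (3/4)(1 − e^(−4d/3)) = 0.75 × (1 − e^(-1.674667)) = 0.75 × (1 − 0.187371) = 0.609472.

0.6095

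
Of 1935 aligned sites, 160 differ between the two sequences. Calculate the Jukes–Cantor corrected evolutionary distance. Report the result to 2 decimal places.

0.09

p = 160/1935 ≈ 0.082687.
d = −(3/4) ln(1 − 4p/3) = −0.75 ln(1 − 0.110249) = −0.75 ln(0.889751)
  = −0.75 × (-0.116814) = 0.087611 substitutions/site.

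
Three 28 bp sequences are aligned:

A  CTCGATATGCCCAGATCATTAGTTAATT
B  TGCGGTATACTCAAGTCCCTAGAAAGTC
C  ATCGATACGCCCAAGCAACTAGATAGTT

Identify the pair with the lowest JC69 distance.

A and C

A–B: 13/28 differ, p = 0.464, d = 0.724.
A–C: 9/28 differ, p = 0.321, d = 0.420.
B–C: 11/28 differ, p = 0.393, d = 0.556.
The smallest distance is between A and C.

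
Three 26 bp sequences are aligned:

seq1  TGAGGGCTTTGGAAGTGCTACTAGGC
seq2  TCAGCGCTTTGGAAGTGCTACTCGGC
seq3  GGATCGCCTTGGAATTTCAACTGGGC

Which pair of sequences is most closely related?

seq1 and seq2

seq1–seq2: 3/26 differ, p = 0.115, d = 0.125.
seq1–seq3: 8/26 differ, p = 0.308, d = 0.396.
seq2–seq3: 8/26 differ, p = 0.308, d = 0.396.
The smallest distance is between seq1 and seq2.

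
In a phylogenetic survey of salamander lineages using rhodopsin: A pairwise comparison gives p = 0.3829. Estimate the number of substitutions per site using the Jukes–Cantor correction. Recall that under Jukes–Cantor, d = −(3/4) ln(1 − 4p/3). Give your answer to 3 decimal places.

0.536

d = −(3/4) ln(1 − 4p/3) = −0.75 ln(1 − 0.510533) = −0.75 ln(0.489467)
  = −0.75 × (-0.714438) = 0.535829 substitutions/site.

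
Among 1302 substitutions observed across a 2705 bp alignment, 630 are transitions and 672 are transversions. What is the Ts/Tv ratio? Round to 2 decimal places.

0.94

R = 630/672 = 0.9375 ≈ 0.94 (to 2 d.p.).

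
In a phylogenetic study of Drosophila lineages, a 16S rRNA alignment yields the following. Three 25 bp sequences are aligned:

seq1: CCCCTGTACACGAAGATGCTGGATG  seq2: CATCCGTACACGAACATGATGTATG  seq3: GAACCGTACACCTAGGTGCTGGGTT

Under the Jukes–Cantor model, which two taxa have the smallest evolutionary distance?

seq1 and seq2

seq1–seq2: 6/25 differ, p = 0.240, d = 0.289.
seq1–seq3: 9/25 differ, p = 0.360, d = 0.490.
seq2–seq3: 10/25 differ, p = 0.400, d = 0.572.
The smallest distance is between seq1 and seq2.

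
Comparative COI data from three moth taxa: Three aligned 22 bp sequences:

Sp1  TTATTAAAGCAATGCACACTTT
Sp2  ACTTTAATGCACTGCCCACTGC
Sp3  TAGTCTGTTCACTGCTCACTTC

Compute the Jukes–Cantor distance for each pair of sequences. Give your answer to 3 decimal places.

d(Sp1,Sp2) = 0.497, d(Sp1,Sp3) = 0.699, d(Sp2,Sp3) = 0.591

Sp1–Sp2: 8/22 sites differ → p ≈ 0.363636, d = −0.75 ln(1 − 0.484848) = 0.497470 ≈ 0.497.
Sp1–Sp3: 10/22 sites differ → p ≈ 0.454545, d = −0.75 ln(1 − 0.60606) = 0.698667 ≈ 0.699.
Sp2–Sp3: 9/22 sites differ → p ≈ 0.409091, d = −0.75 ln(1 − 0.545455) = 0.591344 ≈ 0.591.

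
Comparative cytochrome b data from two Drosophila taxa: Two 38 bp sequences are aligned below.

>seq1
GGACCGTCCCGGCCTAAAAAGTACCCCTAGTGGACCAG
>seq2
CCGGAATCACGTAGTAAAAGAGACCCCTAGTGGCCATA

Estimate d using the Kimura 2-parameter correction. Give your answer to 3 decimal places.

0.682

Of 38 sites, 5 differences are transitions and 12 are transversions, so P = 5/38 ≈ 0.131579 and Q = 12/38 ≈ 0.315789.
Under the Kimura two-parameter model, d = −½ ln(1 − 2P − Q) − ¼ ln(1 − 2Q).
1 − 2P − Q = 0.421053, giving −½ ln(0.421053) = 0.432498.
1 − 2Q = 0.368422, giving −¼ ln(0.368422) = 0.249632.
d = 0.432498 + 0.249632 = 0.682130.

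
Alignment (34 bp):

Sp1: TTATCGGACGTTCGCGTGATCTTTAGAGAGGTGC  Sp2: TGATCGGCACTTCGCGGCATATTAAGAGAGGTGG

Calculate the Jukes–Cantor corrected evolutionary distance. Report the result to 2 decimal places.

The sequences differ at 9 of 34 sites (2, 8, 9, 10, 17, 18, 21, 24, 34), so p = 9/34 ≈ 0.264706.
d = −(3/4) ln(1 − 4p/3) = −0.75 ln(1 − 0.352941) = −0.75 ln(0.647059)
  = −0.75 × (-0.435318) = 0.326489 substitutions/site.

0.33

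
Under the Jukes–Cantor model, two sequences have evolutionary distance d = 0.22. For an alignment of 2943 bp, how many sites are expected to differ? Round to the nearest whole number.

561

Invert JC69: p = (3/4)(1 − e^(−4d/3)) = 0.75 × (1 − e^(-0.293333)) = 0.75 × (1 − 0.745774) = 0.190670.
Expected differing sites = pL ≈ 0.190670 × 2943 = 561.14181 ≈ 561.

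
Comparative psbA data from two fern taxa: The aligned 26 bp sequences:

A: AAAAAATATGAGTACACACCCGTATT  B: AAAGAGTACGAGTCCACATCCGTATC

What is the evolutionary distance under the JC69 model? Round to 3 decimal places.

The sequences differ at 6 of 26 sites (4, 6, 9, 14, 19, 26), so p = 6/26 ≈ 0.230769.
d = −(3/4) ln(1 − 4p/3) = −0.75 ln(1 − 0.307692) = −0.75 ln(0.692308)
  = −0.75 × (-0.367724) = 0.275793 substitutions/site.

0.276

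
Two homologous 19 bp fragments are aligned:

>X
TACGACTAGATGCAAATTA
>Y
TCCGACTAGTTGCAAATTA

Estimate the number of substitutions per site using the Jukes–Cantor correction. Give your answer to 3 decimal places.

0.113

The sequences differ at 2 of 19 sites (2, 10), so p = 2/19 ≈ 0.105263.
d = −(3/4) ln(1 − 4p/3) = −0.75 ln(1 − 0.140351) = −0.75 ln(0.859649)
  = −0.75 × (-0.151231) = 0.113423 substitutions/site.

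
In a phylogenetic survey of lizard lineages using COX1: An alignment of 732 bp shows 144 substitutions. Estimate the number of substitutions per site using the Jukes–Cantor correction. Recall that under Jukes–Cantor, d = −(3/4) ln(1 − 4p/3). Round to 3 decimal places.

0.228

p = 144/732 ≈ 0.196721.
d = −(3/4) ln(1 − 4p/3) = −0.75 ln(1 − 0.262295) = −0.75 ln(0.737705)
  = −0.75 × (-0.304211) = 0.228158 substitutions/site.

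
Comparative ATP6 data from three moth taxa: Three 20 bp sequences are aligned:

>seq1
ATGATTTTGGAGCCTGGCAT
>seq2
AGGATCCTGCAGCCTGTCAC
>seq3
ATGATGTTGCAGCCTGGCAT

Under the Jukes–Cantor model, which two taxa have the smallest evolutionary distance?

seq1 and seq3

seq1–seq2: 6/20 differ, p = 0.300, d = 0.383.
seq1–seq3: 2/20 differ, p = 0.100, d = 0.107.
seq2–seq3: 5/20 differ, p = 0.250, d = 0.304.
The smallest distance is between seq1 and seq3.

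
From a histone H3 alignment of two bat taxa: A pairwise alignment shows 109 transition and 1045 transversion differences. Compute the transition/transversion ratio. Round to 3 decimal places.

R = 109/1045 = 0.104306… ≈ 0.104 (to 3 d.p.).

0.104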